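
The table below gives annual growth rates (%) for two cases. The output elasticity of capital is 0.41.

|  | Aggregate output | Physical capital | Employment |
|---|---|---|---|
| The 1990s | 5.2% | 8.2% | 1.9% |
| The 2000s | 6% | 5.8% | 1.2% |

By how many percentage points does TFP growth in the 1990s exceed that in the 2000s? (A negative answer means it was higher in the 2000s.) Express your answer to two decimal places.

Labor's share = 1 − 0.41 = 0.59.
The 1990s: TFP = 5.2 − 3.362 − 1.121 = 0.717%.
The 2000s: TFP = 6 − 2.378 − 0.708 = 2.914%.
Difference = 0.717 − (2.914) = -2.197 pp.

-2.20 percentage points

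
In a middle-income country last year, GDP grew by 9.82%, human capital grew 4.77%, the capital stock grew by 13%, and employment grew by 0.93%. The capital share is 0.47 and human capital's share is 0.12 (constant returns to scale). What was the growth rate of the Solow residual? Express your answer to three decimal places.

2.756%

Labor's share = 1 − 0.47 − 0.12 = 0.41.
The capital stock: 0.47 × 13 = 6.11 pp.
Human capital: 0.12 × 4.77 = 0.5724 pp.
Employment: 0.41 × 0.93 = 0.3813 pp.
TFP growth = 9.82 − 7.0637 = 2.7563%.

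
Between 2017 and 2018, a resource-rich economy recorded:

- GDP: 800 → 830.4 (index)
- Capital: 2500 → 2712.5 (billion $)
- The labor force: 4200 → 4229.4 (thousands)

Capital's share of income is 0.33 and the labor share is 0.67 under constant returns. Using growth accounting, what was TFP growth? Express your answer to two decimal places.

0.53%

GDP growth = (830.4 − 800) / 800 = 3.8%.
Capital growth = (2712.5 − 2500) / 2500 = 8.5%.
The labor force growth = (4229.4 − 4200) / 4200 = 0.7%.
Labor's share = 1 − 0.33 = 0.67.
Capital: 0.33 × 8.5 = 2.805 pp.
The labor force: 0.67 × 0.7 = 0.469 pp.
TFP growth = 3.8 − 3.274 = 0.526%.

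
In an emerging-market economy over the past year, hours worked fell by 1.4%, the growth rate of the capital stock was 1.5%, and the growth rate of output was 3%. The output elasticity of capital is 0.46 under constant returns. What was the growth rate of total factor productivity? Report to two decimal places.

3.07%

Labor's share = 1 − 0.46 = 0.54.
The capital stock: 0.46 × 1.5 = 0.69 pp.
Hours worked: 0.54 × (-1.4) = -0.756 pp.
TFP growth = 3 + 0.066 = 3.066%.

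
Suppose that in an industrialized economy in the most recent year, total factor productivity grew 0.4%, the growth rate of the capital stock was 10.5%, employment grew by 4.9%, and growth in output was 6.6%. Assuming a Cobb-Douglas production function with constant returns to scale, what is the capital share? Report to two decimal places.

The capital share is 0.23.

gY = gA + α·gK + (1−α)·gL, so gY − gA − gL = α(gK − gL).
6.6 − 0.4 − 4.9 = α × (10.5 − 4.9).
1.3 = 5.6 α, so α = 0.2321.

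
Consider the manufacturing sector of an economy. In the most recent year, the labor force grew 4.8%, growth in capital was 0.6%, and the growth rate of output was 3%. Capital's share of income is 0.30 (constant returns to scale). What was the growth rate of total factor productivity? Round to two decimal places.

Labor's share = 1 − 0.3 = 0.7.
Capital: 0.3 × 0.6 = 0.18 pp.
The labor force: 0.7 × 4.8 = 3.36 pp.
TFP growth = 3 − 3.54 = -0.54%.

-0.54%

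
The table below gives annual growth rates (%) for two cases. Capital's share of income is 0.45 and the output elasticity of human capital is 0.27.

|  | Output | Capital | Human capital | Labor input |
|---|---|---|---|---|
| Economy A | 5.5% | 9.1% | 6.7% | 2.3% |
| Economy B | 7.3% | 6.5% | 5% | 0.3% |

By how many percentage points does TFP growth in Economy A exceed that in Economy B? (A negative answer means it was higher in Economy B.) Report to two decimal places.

-3.99 percentage points

Labor's share = 1 − 0.45 − 0.27 = 0.28.
Economy A: TFP = 5.5 − 4.095 − 1.809 − 0.644 = -1.048%.
Economy B: TFP = 7.3 − 2.925 − 1.35 − 0.084 = 2.941%.
Difference = -1.048 − (2.941) = -3.989 pp.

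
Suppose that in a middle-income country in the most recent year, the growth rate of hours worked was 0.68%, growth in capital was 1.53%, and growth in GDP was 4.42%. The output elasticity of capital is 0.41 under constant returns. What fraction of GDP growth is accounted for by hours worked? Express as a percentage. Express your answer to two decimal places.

Labor's share = 1 − 0.41 = 0.59.
Hours worked contributed 0.59 × 0.68 = 0.4012 pp.
Share of growth = 0.4012 / 4.42 × 100 = 9.0769%.

9.08%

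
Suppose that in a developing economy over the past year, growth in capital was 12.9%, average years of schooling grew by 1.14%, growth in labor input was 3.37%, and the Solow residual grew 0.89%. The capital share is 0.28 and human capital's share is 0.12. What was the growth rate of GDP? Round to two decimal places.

Labor's share = 1 − 0.28 − 0.12 = 0.6.
Capital: 0.28 × 12.9 = 3.612 pp.
Average years of schooling: 0.12 × 1.14 = 0.1368 pp.
Labor input: 0.6 × 3.37 = 2.022 pp.
Output growth = 0.89 + 5.7708 = 6.6608%.

6.66%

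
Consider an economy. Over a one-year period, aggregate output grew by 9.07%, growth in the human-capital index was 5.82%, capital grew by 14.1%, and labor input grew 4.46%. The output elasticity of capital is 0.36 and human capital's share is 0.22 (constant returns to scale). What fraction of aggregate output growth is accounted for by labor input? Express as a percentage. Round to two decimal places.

Labor's share = 1 − 0.36 − 0.22 = 0.42.
Labor input contributed 0.42 × 4.46 = 1.8732 pp.
Share of growth = 1.8732 / 9.07 × 100 = 20.6527%.

20.65%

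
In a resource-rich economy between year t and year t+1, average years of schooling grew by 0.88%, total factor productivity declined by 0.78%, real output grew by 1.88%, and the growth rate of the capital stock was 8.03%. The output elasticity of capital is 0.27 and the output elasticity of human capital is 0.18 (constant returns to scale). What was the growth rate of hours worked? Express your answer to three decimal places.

Labor's share = 1 − 0.27 − 0.18 = 0.55.
gY = gA + 0.27×8.03 + 0.18×0.88 + 0.55×g.
0.55×g = 1.88 + 0.78 − 2.3265 = 0.3335.
g = 0.3335 / 0.55 = 0.60636%.

0.606%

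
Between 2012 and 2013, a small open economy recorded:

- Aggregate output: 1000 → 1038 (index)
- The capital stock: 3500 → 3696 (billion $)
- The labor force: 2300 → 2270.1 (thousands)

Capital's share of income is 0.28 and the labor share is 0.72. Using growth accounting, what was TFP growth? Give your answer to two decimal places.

3.17%

Aggregate output growth = (1038 − 1000) / 1000 = 3.8%.
The capital stock growth = (3696 − 3500) / 3500 = 5.6%.
The labor force growth = (2270.1 − 2300) / 2300 = -1.3%.
Labor's share = 1 − 0.28 = 0.72.
The capital stock: 0.28 × 5.6 = 1.568 pp.
The labor force: 0.72 × (-1.3) = -0.936 pp.
TFP growth = 3.8 − 0.632 = 3.168%.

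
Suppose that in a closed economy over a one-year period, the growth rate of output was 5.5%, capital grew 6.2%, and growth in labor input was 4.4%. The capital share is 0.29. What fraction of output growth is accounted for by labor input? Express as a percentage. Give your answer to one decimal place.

Labor's share = 1 − 0.29 = 0.71.
Labor input contributed 0.71 × 4.4 = 3.124 pp.
Share of growth = 3.124 / 5.5 × 100 = 56.8%.

56.8%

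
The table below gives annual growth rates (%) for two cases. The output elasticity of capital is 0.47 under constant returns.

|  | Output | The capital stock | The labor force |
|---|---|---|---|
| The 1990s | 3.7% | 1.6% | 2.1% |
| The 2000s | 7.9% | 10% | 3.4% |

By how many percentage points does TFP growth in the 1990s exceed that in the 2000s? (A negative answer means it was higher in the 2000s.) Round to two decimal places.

Labor's share = 1 − 0.47 = 0.53.
The 1990s: TFP = 3.7 − 0.752 − 1.113 = 1.835%.
The 2000s: TFP = 7.9 − 4.7 − 1.802 = 1.398%.
Difference = 1.835 − (1.398) = 0.437 pp.

0.44 percentage points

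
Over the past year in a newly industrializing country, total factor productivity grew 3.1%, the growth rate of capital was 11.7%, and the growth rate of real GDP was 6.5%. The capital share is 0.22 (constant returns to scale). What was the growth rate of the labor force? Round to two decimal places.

The labor force grew 1.06%.

Labor's share = 1 − 0.22 = 0.78.
gY = gA + 0.22×11.7 + 0.78×g.
0.78×g = 6.5 − 3.1 − 2.574 = 0.826.
g = 0.826 / 0.78 = 1.059%.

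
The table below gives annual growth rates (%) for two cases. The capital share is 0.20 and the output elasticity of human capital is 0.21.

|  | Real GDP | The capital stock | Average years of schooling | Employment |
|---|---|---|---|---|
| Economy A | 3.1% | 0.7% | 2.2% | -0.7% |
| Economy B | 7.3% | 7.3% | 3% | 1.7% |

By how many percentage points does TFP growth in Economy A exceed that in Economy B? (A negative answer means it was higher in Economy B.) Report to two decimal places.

-1.30 percentage points

Labor's share = 1 − 0.2 − 0.21 = 0.59.
Economy A: TFP = 3.1 − 0.14 − 0.462 + 0.413 = 2.911%.
Economy B: TFP = 7.3 − 1.46 − 0.63 − 1.003 = 4.207%.
Difference = 2.911 − (4.207) = -1.296 pp.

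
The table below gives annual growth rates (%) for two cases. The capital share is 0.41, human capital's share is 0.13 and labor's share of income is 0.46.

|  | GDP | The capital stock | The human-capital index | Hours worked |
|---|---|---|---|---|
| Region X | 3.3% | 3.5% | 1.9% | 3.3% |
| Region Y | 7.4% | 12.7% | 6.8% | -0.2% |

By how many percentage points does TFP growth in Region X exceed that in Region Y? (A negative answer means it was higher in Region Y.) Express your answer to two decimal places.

-1.30 percentage points

Labor's share = 1 − 0.41 − 0.13 = 0.46.
Region X: TFP = 3.3 − 1.435 − 0.247 − 1.518 = 0.1%.
Region Y: TFP = 7.4 − 5.207 − 0.884 + 0.092 = 1.401%.
Difference = 0.1 − (1.401) = -1.301 pp.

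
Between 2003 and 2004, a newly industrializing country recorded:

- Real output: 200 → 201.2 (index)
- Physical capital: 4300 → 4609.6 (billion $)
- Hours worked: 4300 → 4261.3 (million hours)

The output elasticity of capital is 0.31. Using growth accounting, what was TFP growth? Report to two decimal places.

-1.01%

Real output growth = (201.2 − 200) / 200 = 0.6%.
Physical capital growth = (4609.6 − 4300) / 4300 = 7.2%.
Hours worked growth = (4261.3 − 4300) / 4300 = -0.9%.
Labor's share = 1 − 0.31 = 0.69.
Physical capital: 0.31 × 7.2 = 2.232 pp.
Hours worked: 0.69 × (-0.9) = -0.621 pp.
TFP growth = 0.6 − 1.611 = -1.011%.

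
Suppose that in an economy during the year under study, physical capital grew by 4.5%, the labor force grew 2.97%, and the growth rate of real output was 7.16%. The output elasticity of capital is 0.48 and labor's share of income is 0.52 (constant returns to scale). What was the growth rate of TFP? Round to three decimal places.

3.456%

Labor's share = 1 − 0.48 = 0.52.
Physical capital: 0.48 × 4.5 = 2.16 pp.
The labor force: 0.52 × 2.97 = 1.5444 pp.
TFP growth = 7.16 − 3.7044 = 3.4556%.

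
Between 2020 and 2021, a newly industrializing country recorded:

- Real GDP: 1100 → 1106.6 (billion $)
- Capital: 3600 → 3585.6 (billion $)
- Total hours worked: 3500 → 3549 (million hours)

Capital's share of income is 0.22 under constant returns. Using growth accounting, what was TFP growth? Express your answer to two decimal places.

Real GDP growth = (1106.6 − 1100) / 1100 = 0.6%.
Capital growth = (3585.6 − 3600) / 3600 = -0.4%.
Total hours worked growth = (3549 − 3500) / 3500 = 1.4%.
Labor's share = 1 − 0.22 = 0.78.
Capital: 0.22 × (-0.4) = -0.088 pp.
Total hours worked: 0.78 × 1.4 = 1.092 pp.
TFP growth = 0.6 − 1.004 = -0.404%.

-0.40%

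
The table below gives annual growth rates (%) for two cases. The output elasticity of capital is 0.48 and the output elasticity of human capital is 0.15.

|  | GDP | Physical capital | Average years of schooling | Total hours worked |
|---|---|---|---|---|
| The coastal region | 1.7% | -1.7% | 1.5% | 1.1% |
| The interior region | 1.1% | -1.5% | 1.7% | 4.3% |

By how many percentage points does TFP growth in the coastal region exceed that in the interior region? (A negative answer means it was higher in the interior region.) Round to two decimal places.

Labor's share = 1 − 0.48 − 0.15 = 0.37.
The coastal region: TFP = 1.7 + 0.816 − 0.225 − 0.407 = 1.884%.
The interior region: TFP = 1.1 + 0.72 − 0.255 − 1.591 = -0.026%.
Difference = 1.884 − (-0.026) = 1.91 pp.

1.91 percentage points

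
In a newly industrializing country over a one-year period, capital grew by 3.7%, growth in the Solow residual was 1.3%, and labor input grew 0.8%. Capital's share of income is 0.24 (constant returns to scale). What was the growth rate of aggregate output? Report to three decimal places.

2.796%

Labor's share = 1 − 0.24 = 0.76.
Capital: 0.24 × 3.7 = 0.888 pp.
Labor input: 0.76 × 0.8 = 0.608 pp.
Output growth = 1.3 + 1.496 = 2.796%.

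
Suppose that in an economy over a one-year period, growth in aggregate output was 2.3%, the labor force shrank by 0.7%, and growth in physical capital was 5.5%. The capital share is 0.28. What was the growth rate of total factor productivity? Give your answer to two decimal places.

Labor's share = 1 − 0.28 = 0.72.
Physical capital: 0.28 × 5.5 = 1.54 pp.
The labor force: 0.72 × (-0.7) = -0.504 pp.
TFP growth = 2.3 − 1.036 = 1.264%.

1.26%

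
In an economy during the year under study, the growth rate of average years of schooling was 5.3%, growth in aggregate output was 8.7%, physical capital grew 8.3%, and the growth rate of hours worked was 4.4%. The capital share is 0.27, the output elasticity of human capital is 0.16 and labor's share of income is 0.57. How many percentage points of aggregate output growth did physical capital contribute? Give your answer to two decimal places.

Contribution = share × growth = 0.27 × 8.3 = 2.241 pp.

2.24 percentage points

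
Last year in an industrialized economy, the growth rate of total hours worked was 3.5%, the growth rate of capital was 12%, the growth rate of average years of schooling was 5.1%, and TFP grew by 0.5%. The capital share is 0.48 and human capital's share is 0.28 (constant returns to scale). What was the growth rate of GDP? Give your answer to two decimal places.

Labor's share = 1 − 0.48 − 0.28 = 0.24.
Capital: 0.48 × 12 = 5.76 pp.
Average years of schooling: 0.28 × 5.1 = 1.428 pp.
Total hours worked: 0.24 × 3.5 = 0.84 pp.
Output growth = 0.5 + 8.028 = 8.528%.

GDP grew 8.53%.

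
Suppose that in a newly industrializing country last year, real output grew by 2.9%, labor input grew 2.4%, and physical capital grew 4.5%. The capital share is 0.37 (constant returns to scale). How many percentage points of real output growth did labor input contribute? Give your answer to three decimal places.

Labor's share = 1 − 0.37 = 0.63.
Contribution = share × growth = 0.63 × 2.4 = 1.512 pp.

1.512 percentage points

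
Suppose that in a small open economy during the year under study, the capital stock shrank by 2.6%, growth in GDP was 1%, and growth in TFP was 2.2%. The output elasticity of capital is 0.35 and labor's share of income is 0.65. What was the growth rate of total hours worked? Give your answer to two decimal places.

Labor's share = 1 − 0.35 = 0.65.
gY = gA + 0.35×(-2.6) + 0.65×g.
0.65×g = 1 − 2.2 + 0.91 = -0.29.
g = -0.29 / 0.65 = -0.4462%.

-0.45%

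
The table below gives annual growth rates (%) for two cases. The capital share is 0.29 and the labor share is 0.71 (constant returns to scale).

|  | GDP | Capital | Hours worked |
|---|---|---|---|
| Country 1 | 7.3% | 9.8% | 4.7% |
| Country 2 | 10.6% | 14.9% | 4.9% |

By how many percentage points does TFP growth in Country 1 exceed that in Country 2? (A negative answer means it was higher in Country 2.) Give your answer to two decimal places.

Labor's share = 1 − 0.29 = 0.71.
Country 1: TFP = 7.3 − 2.842 − 3.337 = 1.121%.
Country 2: TFP = 10.6 − 4.321 − 3.479 = 2.8%.
Difference = 1.121 − (2.8) = -1.679 pp.

-1.68 percentage points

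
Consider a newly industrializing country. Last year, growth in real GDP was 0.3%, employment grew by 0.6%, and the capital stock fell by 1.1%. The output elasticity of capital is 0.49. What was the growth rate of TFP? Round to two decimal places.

Labor's share = 1 − 0.49 = 0.51.
The capital stock: 0.49 × (-1.1) = -0.539 pp.
Employment: 0.51 × 0.6 = 0.306 pp.
TFP growth = 0.3 + 0.233 = 0.533%.

0.53%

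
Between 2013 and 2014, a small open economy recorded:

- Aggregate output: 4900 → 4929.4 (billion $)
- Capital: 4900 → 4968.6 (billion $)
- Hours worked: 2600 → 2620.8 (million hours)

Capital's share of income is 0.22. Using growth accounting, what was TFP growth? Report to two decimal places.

-0.33%

Aggregate output growth = (4929.4 − 4900) / 4900 = 0.6%.
Capital growth = (4968.6 − 4900) / 4900 = 1.4%.
Hours worked growth = (2620.8 − 2600) / 2600 = 0.8%.
Labor's share = 1 − 0.22 = 0.78.
Capital: 0.22 × 1.4 = 0.308 pp.
Hours worked: 0.78 × 0.8 = 0.624 pp.
TFP growth = 0.6 − 0.932 = -0.332%.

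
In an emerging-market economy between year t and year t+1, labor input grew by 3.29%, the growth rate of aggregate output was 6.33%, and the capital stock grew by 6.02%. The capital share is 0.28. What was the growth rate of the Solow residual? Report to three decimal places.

2.276%

Labor's share = 1 − 0.28 = 0.72.
The capital stock: 0.28 × 6.02 = 1.6856 pp.
Labor input: 0.72 × 3.29 = 2.3688 pp.
TFP growth = 6.33 − 4.0544 = 2.2756%.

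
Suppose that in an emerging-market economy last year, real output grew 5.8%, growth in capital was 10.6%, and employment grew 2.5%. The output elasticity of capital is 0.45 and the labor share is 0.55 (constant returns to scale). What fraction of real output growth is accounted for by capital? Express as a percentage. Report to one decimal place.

Capital contributed 0.45 × 10.6 = 4.77 pp.
Share of growth = 4.77 / 5.8 × 100 = 82.241%.

Capital accounted for 82.2% of growth.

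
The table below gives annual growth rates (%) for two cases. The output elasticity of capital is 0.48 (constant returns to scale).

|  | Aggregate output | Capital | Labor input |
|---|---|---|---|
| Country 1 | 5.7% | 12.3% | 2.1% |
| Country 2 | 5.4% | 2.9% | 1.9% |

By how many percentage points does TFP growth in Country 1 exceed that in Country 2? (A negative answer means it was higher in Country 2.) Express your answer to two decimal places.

Labor's share = 1 − 0.48 = 0.52.
Country 1: TFP = 5.7 − 5.904 − 1.092 = -1.296%.
Country 2: TFP = 5.4 − 1.392 − 0.988 = 3.02%.
Difference = -1.296 − (3.02) = -4.316 pp.

-4.32 percentage points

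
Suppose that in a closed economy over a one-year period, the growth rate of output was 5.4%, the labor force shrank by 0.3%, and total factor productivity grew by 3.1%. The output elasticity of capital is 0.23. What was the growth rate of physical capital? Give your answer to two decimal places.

11.00%

Labor's share = 1 − 0.23 = 0.77.
gY = gA + 0.77×(-0.3) + 0.23×g.
0.23×g = 5.4 − 3.1 + 0.231 = 2.531.
g = 2.531 / 0.23 = 11.0043%.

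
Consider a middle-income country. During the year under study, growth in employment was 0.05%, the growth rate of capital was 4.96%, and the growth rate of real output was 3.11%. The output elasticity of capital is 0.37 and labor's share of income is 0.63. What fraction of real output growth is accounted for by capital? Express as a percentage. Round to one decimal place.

Capital contributed 0.37 × 4.96 = 1.8352 pp.
Share of growth = 1.8352 / 3.11 × 100 = 59.01%.

Capital accounted for 59.0% of growth.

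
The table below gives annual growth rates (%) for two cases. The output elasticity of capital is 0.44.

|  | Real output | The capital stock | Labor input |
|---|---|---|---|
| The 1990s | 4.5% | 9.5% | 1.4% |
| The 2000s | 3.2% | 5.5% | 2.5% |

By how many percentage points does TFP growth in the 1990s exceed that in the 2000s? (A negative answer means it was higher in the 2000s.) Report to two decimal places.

0.16 percentage points

Labor's share = 1 − 0.44 = 0.56.
The 1990s: TFP = 4.5 − 4.18 − 0.784 = -0.464%.
The 2000s: TFP = 3.2 − 2.42 − 1.4 = -0.62%.
Difference = -0.464 − (-0.62) = 0.156 pp.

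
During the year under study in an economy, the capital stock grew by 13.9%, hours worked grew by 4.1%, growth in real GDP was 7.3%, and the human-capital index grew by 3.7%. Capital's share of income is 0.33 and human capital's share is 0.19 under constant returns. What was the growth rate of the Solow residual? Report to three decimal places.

0.042%

Labor's share = 1 − 0.33 − 0.19 = 0.48.
The capital stock: 0.33 × 13.9 = 4.587 pp.
The human-capital index: 0.19 × 3.7 = 0.703 pp.
Hours worked: 0.48 × 4.1 = 1.968 pp.
TFP growth = 7.3 − 7.258 = 0.042%.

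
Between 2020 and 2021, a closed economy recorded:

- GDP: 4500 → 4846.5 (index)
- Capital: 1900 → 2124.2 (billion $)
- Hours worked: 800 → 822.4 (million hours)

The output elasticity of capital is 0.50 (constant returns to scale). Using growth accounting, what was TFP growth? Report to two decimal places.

0.40%

GDP growth = (4846.5 − 4500) / 4500 = 7.7%.
Capital growth = (2124.2 − 1900) / 1900 = 11.8%.
Hours worked growth = (822.4 − 800) / 800 = 2.8%.
Labor's share = 1 − 0.5 = 0.5.
Capital: 0.5 × 11.8 = 5.9 pp.
Hours worked: 0.5 × 2.8 = 1.4 pp.
TFP growth = 7.7 − 7.3 = 0.4%.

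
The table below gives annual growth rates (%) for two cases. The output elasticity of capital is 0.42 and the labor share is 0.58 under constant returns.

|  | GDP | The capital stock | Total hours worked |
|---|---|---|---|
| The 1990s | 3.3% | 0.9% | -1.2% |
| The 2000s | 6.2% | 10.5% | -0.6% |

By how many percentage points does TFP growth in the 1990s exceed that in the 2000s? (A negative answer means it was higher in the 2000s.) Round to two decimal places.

1.48 percentage points

Labor's share = 1 − 0.42 = 0.58.
The 1990s: TFP = 3.3 − 0.378 + 0.696 = 3.618%.
The 2000s: TFP = 6.2 − 4.41 + 0.348 = 2.138%.
Difference = 3.618 − (2.138) = 1.48 pp.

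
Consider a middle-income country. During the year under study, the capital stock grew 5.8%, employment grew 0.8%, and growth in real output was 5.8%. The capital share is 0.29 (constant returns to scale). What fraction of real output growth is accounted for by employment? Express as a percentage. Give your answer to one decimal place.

9.8%

Labor's share = 1 − 0.29 = 0.71.
Employment contributed 0.71 × 0.8 = 0.568 pp.
Share of growth = 0.568 / 5.8 × 100 = 9.793%.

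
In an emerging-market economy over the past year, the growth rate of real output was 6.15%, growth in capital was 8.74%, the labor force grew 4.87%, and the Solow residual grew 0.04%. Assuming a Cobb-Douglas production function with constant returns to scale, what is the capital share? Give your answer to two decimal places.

The capital share is 0.32.

gY = gA + α·gK + (1−α)·gL, so gY − gA − gL = α(gK − gL).
6.15 − 0.04 − 4.87 = α × (8.74 − 4.87).
1.24 = 3.87 α, so α = 0.3204.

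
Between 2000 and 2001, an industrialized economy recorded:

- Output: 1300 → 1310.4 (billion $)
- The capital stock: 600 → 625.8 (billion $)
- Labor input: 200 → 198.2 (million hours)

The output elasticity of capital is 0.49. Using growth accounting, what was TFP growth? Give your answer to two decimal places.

-0.85%

Output growth = (1310.4 − 1300) / 1300 = 0.8%.
The capital stock growth = (625.8 − 600) / 600 = 4.3%.
Labor input growth = (198.2 − 200) / 200 = -0.9%.
Labor's share = 1 − 0.49 = 0.51.
The capital stock: 0.49 × 4.3 = 2.107 pp.
Labor input: 0.51 × (-0.9) = -0.459 pp.
TFP growth = 0.8 − 1.648 = -0.848%.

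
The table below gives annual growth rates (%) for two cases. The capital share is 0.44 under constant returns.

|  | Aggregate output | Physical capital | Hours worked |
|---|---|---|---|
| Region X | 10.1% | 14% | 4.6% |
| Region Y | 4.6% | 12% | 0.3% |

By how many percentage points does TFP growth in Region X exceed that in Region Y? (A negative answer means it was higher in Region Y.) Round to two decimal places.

Labor's share = 1 − 0.44 = 0.56.
Region X: TFP = 10.1 − 6.16 − 2.576 = 1.364%.
Region Y: TFP = 4.6 − 5.28 − 0.168 = -0.848%.
Difference = 1.364 − (-0.848) = 2.212 pp.

2.21 percentage points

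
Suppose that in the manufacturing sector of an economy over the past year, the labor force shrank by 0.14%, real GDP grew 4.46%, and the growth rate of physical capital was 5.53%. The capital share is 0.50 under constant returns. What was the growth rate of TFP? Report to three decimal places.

TFP grew 1.765%.

Labor's share = 1 − 0.5 = 0.5.
Physical capital: 0.5 × 5.53 = 2.765 pp.
The labor force: 0.5 × (-0.14) = -0.07 pp.
TFP growth = 4.46 − 2.695 = 1.765%.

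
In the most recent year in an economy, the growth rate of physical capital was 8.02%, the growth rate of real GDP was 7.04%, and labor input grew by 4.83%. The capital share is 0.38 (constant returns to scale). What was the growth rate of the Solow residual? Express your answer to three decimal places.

0.998%

Labor's share = 1 − 0.38 = 0.62.
Physical capital: 0.38 × 8.02 = 3.0476 pp.
Labor input: 0.62 × 4.83 = 2.9946 pp.
TFP growth = 7.04 − 6.0422 = 0.9978%.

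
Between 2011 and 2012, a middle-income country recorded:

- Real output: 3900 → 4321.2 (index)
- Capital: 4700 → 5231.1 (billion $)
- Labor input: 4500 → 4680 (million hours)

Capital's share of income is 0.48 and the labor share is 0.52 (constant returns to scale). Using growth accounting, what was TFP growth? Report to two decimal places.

Real output growth = (4321.2 − 3900) / 3900 = 10.8%.
Capital growth = (5231.1 − 4700) / 4700 = 11.3%.
Labor input growth = (4680 − 4500) / 4500 = 4%.
Labor's share = 1 − 0.48 = 0.52.
Capital: 0.48 × 11.3 = 5.424 pp.
Labor input: 0.52 × 4 = 2.08 pp.
TFP growth = 10.8 − 7.504 = 3.296%.

3.30%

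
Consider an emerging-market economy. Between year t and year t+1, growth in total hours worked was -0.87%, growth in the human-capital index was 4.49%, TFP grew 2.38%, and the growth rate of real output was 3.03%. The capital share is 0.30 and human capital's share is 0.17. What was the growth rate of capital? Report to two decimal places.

Labor's share = 1 − 0.3 − 0.17 = 0.53.
gY = gA + 0.17×4.49 + 0.53×(-0.87) + 0.3×g.
0.3×g = 3.03 − 2.38 − 0.3022 = 0.3478.
g = 0.3478 / 0.3 = 1.1593%.

Capital growth was 1.16%.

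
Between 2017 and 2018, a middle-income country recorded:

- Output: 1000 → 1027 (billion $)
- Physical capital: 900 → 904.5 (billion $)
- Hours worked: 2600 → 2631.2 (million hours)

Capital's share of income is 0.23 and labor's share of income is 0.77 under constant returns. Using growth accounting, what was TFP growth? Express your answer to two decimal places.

Output growth = (1027 − 1000) / 1000 = 2.7%.
Physical capital growth = (904.5 − 900) / 900 = 0.5%.
Hours worked growth = (2631.2 − 2600) / 2600 = 1.2%.
Labor's share = 1 − 0.23 = 0.77.
Physical capital: 0.23 × 0.5 = 0.115 pp.
Hours worked: 0.77 × 1.2 = 0.924 pp.
TFP growth = 2.7 − 1.039 = 1.661%.

TFP grew 1.66%.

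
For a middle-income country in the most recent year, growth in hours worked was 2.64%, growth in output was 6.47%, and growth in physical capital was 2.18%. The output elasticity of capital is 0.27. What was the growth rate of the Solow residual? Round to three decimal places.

The Solow residual grew 3.954%.

Labor's share = 1 − 0.27 = 0.73.
Physical capital: 0.27 × 2.18 = 0.5886 pp.
Hours worked: 0.73 × 2.64 = 1.9272 pp.
TFP growth = 6.47 − 2.5158 = 3.9542%.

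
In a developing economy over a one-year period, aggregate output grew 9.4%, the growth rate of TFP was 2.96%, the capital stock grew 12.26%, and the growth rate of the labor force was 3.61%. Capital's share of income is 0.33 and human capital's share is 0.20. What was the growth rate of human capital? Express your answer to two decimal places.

3.49%

Labor's share = 1 − 0.33 − 0.2 = 0.47.
gY = gA + 0.33×12.26 + 0.47×3.61 + 0.2×g.
0.2×g = 9.4 − 2.96 − 5.7425 = 0.6975.
g = 0.6975 / 0.2 = 3.4875%.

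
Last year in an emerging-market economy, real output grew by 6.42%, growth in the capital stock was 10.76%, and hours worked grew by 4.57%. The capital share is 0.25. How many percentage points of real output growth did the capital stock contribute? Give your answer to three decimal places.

Contribution = share × growth = 0.25 × 10.76 = 2.69 pp.

2.690 percentage points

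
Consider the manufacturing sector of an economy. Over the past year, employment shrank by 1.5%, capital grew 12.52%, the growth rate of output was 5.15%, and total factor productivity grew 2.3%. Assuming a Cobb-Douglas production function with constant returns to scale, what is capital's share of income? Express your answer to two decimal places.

gY = gA + α·gK + (1−α)·gL, so gY − gA − gL = α(gK − gL).
5.15 − 2.3 + 1.5 = α × (12.52 − (-1.5)).
4.35 = 14.02 α, so α = 0.3103.

0.31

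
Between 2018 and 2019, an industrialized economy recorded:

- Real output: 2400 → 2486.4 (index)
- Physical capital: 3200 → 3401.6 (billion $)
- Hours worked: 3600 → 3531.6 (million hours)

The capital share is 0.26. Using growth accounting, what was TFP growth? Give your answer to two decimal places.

3.37%

Real output growth = (2486.4 − 2400) / 2400 = 3.6%.
Physical capital growth = (3401.6 − 3200) / 3200 = 6.3%.
Hours worked growth = (3531.6 − 3600) / 3600 = -1.9%.
Labor's share = 1 − 0.26 = 0.74.
Physical capital: 0.26 × 6.3 = 1.638 pp.
Hours worked: 0.74 × (-1.9) = -1.406 pp.
TFP growth = 3.6 − 0.232 = 3.368%.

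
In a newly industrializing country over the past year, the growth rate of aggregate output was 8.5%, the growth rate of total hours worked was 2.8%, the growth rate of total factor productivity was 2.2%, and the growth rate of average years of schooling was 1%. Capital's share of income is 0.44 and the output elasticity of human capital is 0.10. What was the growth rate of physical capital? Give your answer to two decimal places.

Labor's share = 1 − 0.44 − 0.1 = 0.46.
gY = gA + 0.1×1 + 0.46×2.8 + 0.44×g.
0.44×g = 8.5 − 2.2 − 1.388 = 4.912.
g = 4.912 / 0.44 = 11.1636%.

11.16%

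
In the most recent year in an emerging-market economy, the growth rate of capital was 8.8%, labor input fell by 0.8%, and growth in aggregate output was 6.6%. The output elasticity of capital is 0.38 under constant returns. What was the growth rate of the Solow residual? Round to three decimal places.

Labor's share = 1 − 0.38 = 0.62.
Capital: 0.38 × 8.8 = 3.344 pp.
Labor input: 0.62 × (-0.8) = -0.496 pp.
TFP growth = 6.6 − 2.848 = 3.752%.

3.752%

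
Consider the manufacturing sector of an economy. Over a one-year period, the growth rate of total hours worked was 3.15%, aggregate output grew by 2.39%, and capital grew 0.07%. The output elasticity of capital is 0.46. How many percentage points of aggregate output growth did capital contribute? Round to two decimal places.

Contribution = share × growth = 0.46 × 0.07 = 0.0322 pp.

0.03 pp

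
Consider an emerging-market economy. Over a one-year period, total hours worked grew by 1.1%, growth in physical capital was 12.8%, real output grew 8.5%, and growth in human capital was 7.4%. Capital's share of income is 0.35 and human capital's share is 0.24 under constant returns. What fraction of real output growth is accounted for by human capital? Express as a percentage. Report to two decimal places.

Human capital contributed 0.24 × 7.4 = 1.776 pp.
Share of growth = 1.776 / 8.5 × 100 = 20.8941%.

Human capital accounted for 20.89% of growth.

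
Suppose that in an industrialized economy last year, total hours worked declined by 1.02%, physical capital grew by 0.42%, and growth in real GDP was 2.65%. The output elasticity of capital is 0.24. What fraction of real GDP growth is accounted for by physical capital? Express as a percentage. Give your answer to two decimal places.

Physical capital accounted for 3.80% of growth.

Physical capital contributed 0.24 × 0.42 = 0.1008 pp.
Share of growth = 0.1008 / 2.65 × 100 = 3.8038%.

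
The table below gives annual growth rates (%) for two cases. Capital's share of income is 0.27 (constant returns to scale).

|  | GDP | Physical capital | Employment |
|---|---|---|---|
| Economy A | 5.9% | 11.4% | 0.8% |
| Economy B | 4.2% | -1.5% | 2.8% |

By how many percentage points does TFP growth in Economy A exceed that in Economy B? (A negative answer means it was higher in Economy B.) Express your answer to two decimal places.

-0.32 percentage points

Labor's share = 1 − 0.27 = 0.73.
Economy A: TFP = 5.9 − 3.078 − 0.584 = 2.238%.
Economy B: TFP = 4.2 + 0.405 − 2.044 = 2.561%.
Difference = 2.238 − (2.561) = -0.323 pp.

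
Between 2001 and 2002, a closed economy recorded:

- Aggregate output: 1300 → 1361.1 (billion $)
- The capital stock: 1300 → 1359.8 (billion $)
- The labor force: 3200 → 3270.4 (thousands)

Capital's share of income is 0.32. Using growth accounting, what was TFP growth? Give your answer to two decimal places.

1.73%

Aggregate output growth = (1361.1 − 1300) / 1300 = 4.7%.
The capital stock growth = (1359.8 − 1300) / 1300 = 4.6%.
The labor force growth = (3270.4 − 3200) / 3200 = 2.2%.
Labor's share = 1 − 0.32 = 0.68.
The capital stock: 0.32 × 4.6 = 1.472 pp.
The labor force: 0.68 × 2.2 = 1.496 pp.
TFP growth = 4.7 − 2.968 = 1.732%.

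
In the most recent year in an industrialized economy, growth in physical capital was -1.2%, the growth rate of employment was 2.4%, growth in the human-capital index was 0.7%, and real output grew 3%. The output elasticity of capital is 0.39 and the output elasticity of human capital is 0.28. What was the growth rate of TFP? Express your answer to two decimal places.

2.48%

Labor's share = 1 − 0.39 − 0.28 = 0.33.
Physical capital: 0.39 × (-1.2) = -0.468 pp.
The human-capital index: 0.28 × 0.7 = 0.196 pp.
Employment: 0.33 × 2.4 = 0.792 pp.
TFP growth = 3 − 0.52 = 2.48%.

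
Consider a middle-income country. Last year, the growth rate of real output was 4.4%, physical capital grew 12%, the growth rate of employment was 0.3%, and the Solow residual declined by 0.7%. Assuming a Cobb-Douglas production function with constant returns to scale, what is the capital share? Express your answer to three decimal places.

The capital share is 0.410.

gY = gA + α·gK + (1−α)·gL, so gY − gA − gL = α(gK − gL).
4.4 + 0.7 − 0.3 = α × (12 − 0.3).
4.8 = 11.7 α, so α = 0.41026.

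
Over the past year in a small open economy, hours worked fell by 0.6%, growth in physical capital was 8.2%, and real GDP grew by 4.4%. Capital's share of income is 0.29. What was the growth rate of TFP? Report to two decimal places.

TFP growth was 2.45%.

Labor's share = 1 − 0.29 = 0.71.
Physical capital: 0.29 × 8.2 = 2.378 pp.
Hours worked: 0.71 × (-0.6) = -0.426 pp.
TFP growth = 4.4 − 1.952 = 2.448%.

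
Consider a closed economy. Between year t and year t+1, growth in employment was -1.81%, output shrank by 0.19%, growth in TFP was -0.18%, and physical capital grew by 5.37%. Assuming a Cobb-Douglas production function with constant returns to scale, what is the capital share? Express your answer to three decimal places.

The capital share is 0.251.

gY = gA + α·gK + (1−α)·gL, so gY − gA − gL = α(gK − gL).
-0.19 + 0.18 + 1.81 = α × (5.37 − (-1.81)).
1.8 = 7.18 α, so α = 0.2507.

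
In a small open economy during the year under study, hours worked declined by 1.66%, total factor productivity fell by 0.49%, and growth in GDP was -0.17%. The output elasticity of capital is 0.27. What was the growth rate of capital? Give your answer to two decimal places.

5.67%

Labor's share = 1 − 0.27 = 0.73.
gY = gA + 0.73×(-1.66) + 0.27×g.
0.27×g = -0.17 + 0.49 + 1.2118 = 1.5318.
g = 1.5318 / 0.27 = 5.6733%.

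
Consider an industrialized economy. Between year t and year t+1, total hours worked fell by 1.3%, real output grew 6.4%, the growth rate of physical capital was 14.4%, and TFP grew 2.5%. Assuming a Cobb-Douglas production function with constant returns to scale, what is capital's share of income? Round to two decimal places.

Capital's share of income is 0.33.

gY = gA + α·gK + (1−α)·gL, so gY − gA − gL = α(gK − gL).
6.4 − 2.5 + 1.3 = α × (14.4 − (-1.3)).
5.2 = 15.7 α, so α = 0.3312.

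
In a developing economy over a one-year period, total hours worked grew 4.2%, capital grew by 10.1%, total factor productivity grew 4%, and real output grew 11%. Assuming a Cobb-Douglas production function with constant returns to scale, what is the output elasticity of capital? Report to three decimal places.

0.475

gY = gA + α·gK + (1−α)·gL, so gY − gA − gL = α(gK − gL).
11 − 4 − 4.2 = α × (10.1 − 4.2).
2.8 = 5.9 α, so α = 0.47458.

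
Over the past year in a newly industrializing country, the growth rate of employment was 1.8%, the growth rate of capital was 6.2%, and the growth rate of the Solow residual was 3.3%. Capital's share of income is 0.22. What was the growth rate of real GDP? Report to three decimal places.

6.068%

Labor's share = 1 − 0.22 = 0.78.
Capital: 0.22 × 6.2 = 1.364 pp.
Employment: 0.78 × 1.8 = 1.404 pp.
Output growth = 3.3 + 2.768 = 6.068%.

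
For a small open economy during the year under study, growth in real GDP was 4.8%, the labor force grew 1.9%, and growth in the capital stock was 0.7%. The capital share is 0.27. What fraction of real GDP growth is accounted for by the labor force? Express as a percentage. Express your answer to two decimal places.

Labor's share = 1 − 0.27 = 0.73.
The labor force contributed 0.73 × 1.9 = 1.387 pp.
Share of growth = 1.387 / 4.8 × 100 = 28.8958%.

28.90%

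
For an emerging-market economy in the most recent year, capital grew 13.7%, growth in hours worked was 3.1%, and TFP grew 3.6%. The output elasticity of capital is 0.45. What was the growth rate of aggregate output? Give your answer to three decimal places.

11.470%

Labor's share = 1 − 0.45 = 0.55.
Capital: 0.45 × 13.7 = 6.165 pp.
Hours worked: 0.55 × 3.1 = 1.705 pp.
Output growth = 3.6 + 7.87 = 11.47%.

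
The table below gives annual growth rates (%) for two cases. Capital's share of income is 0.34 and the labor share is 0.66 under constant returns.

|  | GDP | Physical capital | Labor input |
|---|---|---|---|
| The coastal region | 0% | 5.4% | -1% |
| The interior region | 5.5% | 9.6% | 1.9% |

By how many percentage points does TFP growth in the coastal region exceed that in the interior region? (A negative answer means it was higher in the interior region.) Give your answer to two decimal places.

Labor's share = 1 − 0.34 = 0.66.
The coastal region: TFP = 0 − 1.836 + 0.66 = -1.176%.
The interior region: TFP = 5.5 − 3.264 − 1.254 = 0.982%.
Difference = -1.176 − (0.982) = -2.158 pp.

-2.16 percentage points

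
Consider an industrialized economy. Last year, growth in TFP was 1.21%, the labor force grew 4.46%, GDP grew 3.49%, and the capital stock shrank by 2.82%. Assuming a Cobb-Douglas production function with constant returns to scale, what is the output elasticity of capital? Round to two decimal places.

gY = gA + α·gK + (1−α)·gL, so gY − gA − gL = α(gK − gL).
3.49 − 1.21 − 4.46 = α × (-2.82 − 4.46).
-2.18 = -7.28 α, so α = 0.2995.

α = 0.30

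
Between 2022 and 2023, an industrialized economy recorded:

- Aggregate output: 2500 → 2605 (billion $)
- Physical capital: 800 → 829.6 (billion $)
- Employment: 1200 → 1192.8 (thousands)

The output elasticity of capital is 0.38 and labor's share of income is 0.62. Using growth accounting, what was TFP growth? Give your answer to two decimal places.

3.17%

Aggregate output growth = (2605 − 2500) / 2500 = 4.2%.
Physical capital growth = (829.6 − 800) / 800 = 3.7%.
Employment growth = (1192.8 − 1200) / 1200 = -0.6%.
Labor's share = 1 − 0.38 = 0.62.
Physical capital: 0.38 × 3.7 = 1.406 pp.
Employment: 0.62 × (-0.6) = -0.372 pp.
TFP growth = 4.2 − 1.034 = 3.166%.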